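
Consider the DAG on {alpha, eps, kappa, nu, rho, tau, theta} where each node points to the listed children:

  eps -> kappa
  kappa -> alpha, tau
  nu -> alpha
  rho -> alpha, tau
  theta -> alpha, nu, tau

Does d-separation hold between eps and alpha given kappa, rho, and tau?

We examine all 4 paths between eps and alpha:
  1. eps → kappa → alpha — kappa:chain[blocks] ⇒ blocked
  2. eps → kappa → tau ← theta → alpha — kappa:chain[blocks]; tau:collider[open]; theta:fork[open] ⇒ blocked
  3. eps → kappa → tau ← theta → nu → alpha — kappa:chain[blocks]; tau:collider[open]; theta:fork[open]; nu:chain[open] ⇒ blocked
  4. eps → kappa → tau ← rho → alpha — kappa:chain[blocks]; tau:collider[open]; rho:fork[blocks] ⇒ blocked
Every path is blocked, so eps and alpha are d-separated given {kappa, rho, tau}.

Yes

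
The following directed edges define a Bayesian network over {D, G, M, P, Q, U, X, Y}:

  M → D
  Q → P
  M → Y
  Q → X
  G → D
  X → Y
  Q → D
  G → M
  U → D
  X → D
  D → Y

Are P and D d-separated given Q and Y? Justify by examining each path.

Yes

5 paths connect P and D; each must be blocked for d-separation to hold:
  1. P ← Q → D — Q:fork[blocks] ⇒ blocked
  2. P ← Q → X → D — Q:fork[blocks]; X:chain[open] ⇒ blocked
  3. P ← Q → X → Y ← D — Q:fork[blocks]; X:chain[open]; Y:collider[open] ⇒ blocked
  4. P ← Q → X → Y ← M → D — Q:fork[blocks]; X:chain[open]; Y:collider[open]; M:fork[open] ⇒ blocked
  5. P ← Q → X → Y ← M ← G → D — Q:fork[blocks]; X:chain[open]; Y:collider[open]; M:chain[open]; G:fork[open] ⇒ blocked
Since every path is blocked, d-separation holds.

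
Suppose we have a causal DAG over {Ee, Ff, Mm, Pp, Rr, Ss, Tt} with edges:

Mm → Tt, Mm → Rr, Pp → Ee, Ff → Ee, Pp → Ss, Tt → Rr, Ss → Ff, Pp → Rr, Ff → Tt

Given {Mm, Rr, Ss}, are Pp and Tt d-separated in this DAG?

No — Pp and Tt are not d-separated given {Mm, Rr, Ss}.

4 paths connect Pp and Tt; each must be blocked for d-separation to hold:
  1. Pp → Rr ← Mm → Tt — Rr:collider[open]; Mm:fork[blocks] ⇒ blocked
  2. Pp → Rr ← Tt — Rr:collider[open] ⇒ active
  3. Pp → Ss → Ff → Tt — Ss:chain[blocks]; Ff:chain[open] ⇒ blocked
  4. Pp → Ee ← Ff → Tt — Ee:collider[blocks]; Ff:fork[open] ⇒ blocked
At least one path is unblocked, so d-separation fails.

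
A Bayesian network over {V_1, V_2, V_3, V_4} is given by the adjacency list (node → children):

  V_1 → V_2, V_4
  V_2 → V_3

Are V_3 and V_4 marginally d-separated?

Only one path connects V_3 and V_4:
  1. V_3 ← V_2 ← V_1 → V_4 — V_2:chain[open]; V_1:fork[open] ⇒ active
Since the path V_3 ← V_2 ← V_1 → V_4 is active, V_3 and V_4 are not d-separated given ∅.

No — V_3 and V_4 are not d-separated given ∅.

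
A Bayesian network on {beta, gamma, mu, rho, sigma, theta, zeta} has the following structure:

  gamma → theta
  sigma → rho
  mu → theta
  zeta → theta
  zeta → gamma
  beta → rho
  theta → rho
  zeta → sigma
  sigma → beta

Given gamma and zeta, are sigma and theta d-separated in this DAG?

Enumerating the 4 paths from sigma to theta and testing each for blocking by {gamma, zeta}:
Path 1: sigma ← zeta → gamma → theta
  zeta is a fork here and zeta is conditioned on, so the path is blocked at zeta.
Path 2: sigma ← zeta → theta
  zeta is a fork here and zeta is conditioned on, so the path is blocked at zeta.
Path 3: sigma → rho ← theta
  rho is a collider here and neither rho nor any of its descendants is conditioned on, so the collider stays closed — the path is blocked at rho.
Path 4: sigma → beta → rho ← theta
  rho is a collider here and neither rho nor any of its descendants is conditioned on, so the collider stays closed — the path is blocked at rho.
Every path is blocked, so sigma and theta are d-separated given {gamma, zeta}.

Yes — sigma and theta are d-separated given {gamma, zeta}.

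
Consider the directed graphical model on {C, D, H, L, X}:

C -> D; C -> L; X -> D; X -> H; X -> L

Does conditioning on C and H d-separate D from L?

Enumerating the 2 paths from D to L and testing each for blocking by {C, H}:
Path 1: D ← X → L
  X is a fork and X is not conditioned on — no node blocks this path, so it is active.
Path 2: D ← C → L
  C is a fork here and C is conditioned on, so the path is blocked at C.
Since the path D ← X → L is active, D and L are not d-separated given {C, H}.

No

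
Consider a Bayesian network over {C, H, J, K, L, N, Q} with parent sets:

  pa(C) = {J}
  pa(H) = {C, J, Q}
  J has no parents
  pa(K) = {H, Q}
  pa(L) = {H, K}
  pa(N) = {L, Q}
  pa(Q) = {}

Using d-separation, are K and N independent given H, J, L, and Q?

There are 6 undirected paths between K and N; checking each against the conditioning set {H, J, L, Q}:
Path 1: K ← H ← Q → N
  H is a chain here and H is conditioned on, so the path is blocked at H.
Path 2: K ← H → L → N
  H is a fork here and H is conditioned on, so the path is blocked at H.
Path 3: K ← Q → H → L → N
  Q is a fork here and Q is conditioned on, so the path is blocked at Q.
Path 4: K ← Q → N
  Q is a fork here and Q is conditioned on, so the path is blocked at Q.
Path 5: K → L ← H ← Q → N
  H is a chain here and H is conditioned on, so the path is blocked at H.
Path 6: K → L → N
  L is a chain here and L is conditioned on, so the path is blocked at L.
Since every path is blocked, d-separation holds.

Yes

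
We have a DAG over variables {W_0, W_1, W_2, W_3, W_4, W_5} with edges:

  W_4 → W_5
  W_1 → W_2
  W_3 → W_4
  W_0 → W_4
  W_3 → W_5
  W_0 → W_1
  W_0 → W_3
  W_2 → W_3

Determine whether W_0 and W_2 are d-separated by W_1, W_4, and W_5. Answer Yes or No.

No

Enumerating the 4 paths from W_0 to W_2 and testing each for blocking by {W_1, W_4, W_5}:
  1. W_0 → W_4 → W_5 ← W_3 ← W_2 — W_4:chain[blocks]; W_5:collider[open]; W_3:chain[open] ⇒ blocked
  2. W_0 → W_4 ← W_3 ← W_2 — W_4:collider[open]; W_3:chain[open] ⇒ active
  3. W_0 → W_1 → W_2 — W_1:chain[blocks] ⇒ blocked
  4. W_0 → W_3 ← W_2 — W_3:collider[open] ⇒ active
Since the path W_0 → W_4 ← W_3 ← W_2 is active, W_0 and W_2 are not d-separated given {W_1, W_4, W_5}.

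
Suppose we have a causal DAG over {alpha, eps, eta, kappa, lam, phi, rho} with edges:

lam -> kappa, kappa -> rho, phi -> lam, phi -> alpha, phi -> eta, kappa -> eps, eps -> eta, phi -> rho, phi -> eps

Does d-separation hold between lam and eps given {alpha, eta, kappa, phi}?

Yes

6 paths connect lam and eps; each must be blocked for d-separation to hold:
Path 1: lam → kappa → eps
  kappa is a chain here and kappa is conditioned on, so the path is blocked at kappa.
Path 2: lam → kappa → rho ← phi → eps
  kappa is a chain here and kappa is conditioned on, so the path is blocked at kappa.
Path 3: lam → kappa → rho ← phi → eta ← eps
  kappa is a chain here and kappa is conditioned on, so the path is blocked at kappa.
Path 4: lam ← phi → eps
  phi is a fork here and phi is conditioned on, so the path is blocked at phi.
Path 5: lam ← phi → eta ← eps
  phi is a fork here and phi is conditioned on, so the path is blocked at phi.
Path 6: lam ← phi → rho ← kappa → eps
  phi is a fork here and phi is conditioned on, so the path is blocked at phi.
Since every path is blocked, d-separation holds.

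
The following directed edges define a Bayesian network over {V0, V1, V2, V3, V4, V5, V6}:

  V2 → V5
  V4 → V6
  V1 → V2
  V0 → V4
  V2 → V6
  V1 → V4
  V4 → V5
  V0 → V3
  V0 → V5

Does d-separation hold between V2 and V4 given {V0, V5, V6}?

There are 4 undirected paths between V2 and V4; checking each against the conditioning set {V0, V5, V6}:
  1. V2 ← V1 → V4 — V1:fork[open] ⇒ active
  2. V2 → V6 ← V4 — V6:collider[open] ⇒ active
  3. V2 → V5 ← V0 → V4 — V5:collider[open]; V0:fork[blocks] ⇒ blocked
  4. V2 → V5 ← V4 — V5:collider[open] ⇒ active
Since the path V2 ← V1 → V4 is active, V2 and V4 are not d-separated given {V0, V5, V6}.

No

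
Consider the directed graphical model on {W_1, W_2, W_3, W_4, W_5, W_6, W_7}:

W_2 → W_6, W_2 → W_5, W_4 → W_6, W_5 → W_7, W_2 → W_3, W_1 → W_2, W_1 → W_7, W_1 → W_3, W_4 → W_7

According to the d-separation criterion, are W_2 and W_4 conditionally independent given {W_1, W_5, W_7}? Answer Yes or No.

Yes

There are 4 undirected paths between W_2 and W_4; checking each against the conditioning set {W_1, W_5, W_7}:
Path 1: W_2 → W_5 → W_7 ← W_4
  W_5 is a chain here and W_5 is conditioned on, so the path is blocked at W_5.
Path 2: W_2 → W_6 ← W_4
  W_6 is a collider here and neither W_6 nor any of its descendants is conditioned on, so the collider stays closed — the path is blocked at W_6.
Path 3: W_2 ← W_1 → W_7 ← W_4
  W_1 is a fork here and W_1 is conditioned on, so the path is blocked at W_1.
Path 4: W_2 → W_3 ← W_1 → W_7 ← W_4
  W_3 is a collider here and neither W_3 nor any of its descendants is conditioned on, so the collider stays closed — the path is blocked at W_3.
Every path is blocked, so W_2 and W_4 are d-separated given {W_1, W_5, W_7}.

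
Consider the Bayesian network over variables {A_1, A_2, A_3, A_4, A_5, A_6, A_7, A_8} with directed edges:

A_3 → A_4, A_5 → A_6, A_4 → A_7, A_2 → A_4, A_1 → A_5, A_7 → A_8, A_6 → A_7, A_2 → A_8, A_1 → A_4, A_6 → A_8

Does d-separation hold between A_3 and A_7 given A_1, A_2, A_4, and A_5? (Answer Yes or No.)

We examine all 5 paths between A_3 and A_7:
Path 1: A_3 → A_4 → A_7
  A_4 is a chain here and A_4 is conditioned on, so the path is blocked at A_4.
Path 2: A_3 → A_4 ← A_1 → A_5 → A_6 → A_7
  A_1 is a fork here and A_1 is conditioned on, so the path is blocked at A_1.
Path 3: A_3 → A_4 ← A_1 → A_5 → A_6 → A_8 ← A_7
  A_1 is a fork here and A_1 is conditioned on, so the path is blocked at A_1.
Path 4: A_3 → A_4 ← A_2 → A_8 ← A_7
  A_2 is a fork here and A_2 is conditioned on, so the path is blocked at A_2.
Path 5: A_3 → A_4 ← A_2 → A_8 ← A_6 → A_7
  A_2 is a fork here and A_2 is conditioned on, so the path is blocked at A_2.
Every path is blocked, so A_3 and A_7 are d-separated given {A_1, A_2, A_4, A_5}.

Yes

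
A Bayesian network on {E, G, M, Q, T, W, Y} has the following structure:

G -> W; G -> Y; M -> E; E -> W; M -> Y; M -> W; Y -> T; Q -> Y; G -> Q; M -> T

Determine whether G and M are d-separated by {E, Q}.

Yes

Enumerating the 6 paths from G to M and testing each for blocking by {E, Q}:
Path 1: G → Q → Y ← M
  Q is a chain here and Q is conditioned on, so the path is blocked at Q.
Path 2: G → Q → Y → T ← M
  Q is a chain here and Q is conditioned on, so the path is blocked at Q.
Path 3: G → Y ← M
  Y is a collider here and neither Y nor any of its descendants is conditioned on, so the collider stays closed — the path is blocked at Y.
Path 4: G → Y → T ← M
  T is a collider here and neither T nor any of its descendants is conditioned on, so the collider stays closed — the path is blocked at T.
Path 5: G → W ← M
  W is a collider here and neither W nor any of its descendants is conditioned on, so the collider stays closed — the path is blocked at W.
Path 6: G → W ← E ← M
  W is a collider here and neither W nor any of its descendants is conditioned on, so the collider stays closed — the path is blocked at W.
All paths are blocked; G ⊥ M | {E, Q} holds.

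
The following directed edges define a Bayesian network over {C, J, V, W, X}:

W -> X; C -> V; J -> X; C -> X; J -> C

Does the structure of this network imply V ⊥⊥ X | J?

Enumerating the 2 paths from V to X and testing each for blocking by {J}:
Path 1: V ← C → X
  C is a fork and C is not conditioned on — no node blocks this path, so it is active.
Path 2: V ← C ← J → X
  J is a fork here and J is conditioned on, so the path is blocked at J.
Since the path V ← C → X is active, V and X are not d-separated given {J}.

No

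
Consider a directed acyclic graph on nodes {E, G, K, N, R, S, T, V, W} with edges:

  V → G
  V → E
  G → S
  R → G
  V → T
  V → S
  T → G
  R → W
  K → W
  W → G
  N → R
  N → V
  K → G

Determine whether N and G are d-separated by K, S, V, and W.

No

We examine all 6 paths between N and G:
Path 1: N → R → G
  R is a chain and R is not conditioned on — no node blocks this path, so it is active.
Path 2: N → R → W → G
  W is a chain here and W is conditioned on, so the path is blocked at W.
Path 3: N → R → W ← K → G
  K is a fork here and K is conditioned on, so the path is blocked at K.
Path 4: N → V → G
  V is a chain here and V is conditioned on, so the path is blocked at V.
Path 5: N → V → S ← G
  V is a chain here and V is conditioned on, so the path is blocked at V.
Path 6: N → V → T → G
  V is a chain here and V is conditioned on, so the path is blocked at V.
Since the path N → R → G is active, N and G are not d-separated given {K, S, V, W}.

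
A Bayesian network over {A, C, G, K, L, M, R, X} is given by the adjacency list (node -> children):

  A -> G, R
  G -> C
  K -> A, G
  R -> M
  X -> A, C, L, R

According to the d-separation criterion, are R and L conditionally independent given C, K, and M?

No — R and L are not d-separated given {C, K, M}.

4 paths connect R and L; each must be blocked for d-separation to hold:
  1. R ← A ← X → L — A:chain[open]; X:fork[open] ⇒ active
  2. R ← A ← K → G → C ← X → L — A:chain[open]; K:fork[blocks]; G:chain[open]; C:collider[open]; X:fork[open] ⇒ blocked
  3. R ← A → G → C ← X → L — A:fork[open]; G:chain[open]; C:collider[open]; X:fork[open] ⇒ active
  4. R ← X → L — X:fork[open] ⇒ active
Because an active path exists, R and L are not d-separated.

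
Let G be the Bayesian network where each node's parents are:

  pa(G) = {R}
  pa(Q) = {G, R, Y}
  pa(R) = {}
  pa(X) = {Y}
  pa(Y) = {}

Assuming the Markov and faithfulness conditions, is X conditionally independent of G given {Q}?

We examine all 2 paths between X and G:
Path 1: X ← Y → Q ← R → G
  Y is a fork and Y is not conditioned on; Q is a collider and Q is conditioned on, which opens it; R is a fork and R is not conditioned on — no node blocks this path, so it is active.
Path 2: X ← Y → Q ← G
  Y is a fork and Y is not conditioned on; Q is a collider and Q is conditioned on, which opens it — no node blocks this path, so it is active.
Since the path X ← Y → Q ← R → G is active, X and G are not d-separated given {Q}.

No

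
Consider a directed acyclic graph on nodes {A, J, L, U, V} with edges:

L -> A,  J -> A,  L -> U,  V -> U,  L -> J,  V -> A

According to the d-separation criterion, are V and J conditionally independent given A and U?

No — V and J are not d-separated given {A, U}.

There are 4 undirected paths between V and J; checking each against the conditioning set {A, U}:
  1. V → U ← L → J — U:collider[open]; L:fork[open] ⇒ active
  2. V → U ← L → A ← J — U:collider[open]; L:fork[open]; A:collider[open] ⇒ active
  3. V → A ← J — A:collider[open] ⇒ active
  4. V → A ← L → J — A:collider[open]; L:fork[open] ⇒ active
Since the path V → U ← L → J is active, V and J are not d-separated given {A, U}.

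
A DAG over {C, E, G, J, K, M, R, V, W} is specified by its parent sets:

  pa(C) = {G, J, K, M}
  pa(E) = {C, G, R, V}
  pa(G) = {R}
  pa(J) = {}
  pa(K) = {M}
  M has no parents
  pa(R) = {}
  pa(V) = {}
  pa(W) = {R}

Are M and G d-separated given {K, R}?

Yes

Enumerating the 6 paths from M to G and testing each for blocking by {K, R}:
Path 1: M → C ← G
  C is a collider here and neither C nor any of its descendants is conditioned on, so the collider stays closed — the path is blocked at C.
Path 2: M → C → E ← G
  E is a collider here and neither E nor any of its descendants is conditioned on, so the collider stays closed — the path is blocked at E.
Path 3: M → C → E ← R → G
  E is a collider here and neither E nor any of its descendants is conditioned on, so the collider stays closed — the path is blocked at E.
Path 4: M → K → C ← G
  K is a chain here and K is conditioned on, so the path is blocked at K.
Path 5: M → K → C → E ← G
  K is a chain here and K is conditioned on, so the path is blocked at K.
Path 6: M → K → C → E ← R → G
  K is a chain here and K is conditioned on, so the path is blocked at K.
Since every path is blocked, d-separation holds.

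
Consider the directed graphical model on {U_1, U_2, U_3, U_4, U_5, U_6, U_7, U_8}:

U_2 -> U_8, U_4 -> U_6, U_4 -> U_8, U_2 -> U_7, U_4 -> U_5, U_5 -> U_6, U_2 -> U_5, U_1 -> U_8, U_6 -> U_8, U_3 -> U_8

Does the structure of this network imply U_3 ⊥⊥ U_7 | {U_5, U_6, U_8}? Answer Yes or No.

No

Enumerating the 5 paths from U_3 to U_7 and testing each for blocking by {U_5, U_6, U_8}:
Path 1: U_3 → U_8 ← U_6 ← U_5 ← U_2 → U_7
  U_6 is a chain here and U_6 is conditioned on, so the path is blocked at U_6.
Path 2: U_3 → U_8 ← U_6 ← U_4 → U_5 ← U_2 → U_7
  U_6 is a chain here and U_6 is conditioned on, so the path is blocked at U_6.
Path 3: U_3 → U_8 ← U_2 → U_7
  U_8 is a collider and U_8 is conditioned on, which opens it; U_2 is a fork and U_2 is not conditioned on — no node blocks this path, so it is active.
Path 4: U_3 → U_8 ← U_4 → U_6 ← U_5 ← U_2 → U_7
  U_5 is a chain here and U_5 is conditioned on, so the path is blocked at U_5.
Path 5: U_3 → U_8 ← U_4 → U_5 ← U_2 → U_7
  U_8 is a collider and U_8 is conditioned on, which opens it; U_4 is a fork and U_4 is not conditioned on; U_5 is a collider and U_5 is conditioned on, which opens it; U_2 is a fork and U_2 is not conditioned on — no node blocks this path, so it is active.
Because an active path exists, U_3 and U_7 are not d-separated.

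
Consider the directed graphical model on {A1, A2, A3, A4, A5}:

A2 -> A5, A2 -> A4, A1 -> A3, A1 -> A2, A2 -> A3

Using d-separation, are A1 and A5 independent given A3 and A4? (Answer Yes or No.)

No

Enumerating the 2 paths from A1 to A5 and testing each for blocking by {A3, A4}:
  1. A1 → A3 ← A2 → A5 — A3:collider[open]; A2:fork[open] ⇒ active
  2. A1 → A2 → A5 — A2:chain[open] ⇒ active
At least one path is unblocked, so d-separation fails.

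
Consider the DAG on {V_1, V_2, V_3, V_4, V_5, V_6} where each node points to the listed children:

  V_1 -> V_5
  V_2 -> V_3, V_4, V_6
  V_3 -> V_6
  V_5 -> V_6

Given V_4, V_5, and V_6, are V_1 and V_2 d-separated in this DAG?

Yes — V_1 and V_2 are d-separated given {V_4, V_5, V_6}.

We examine all 2 paths between V_1 and V_2:
Path 1: V_1 → V_5 → V_6 ← V_2
  V_5 is a chain here and V_5 is conditioned on, so the path is blocked at V_5.
Path 2: V_1 → V_5 → V_6 ← V_3 ← V_2
  V_5 is a chain here and V_5 is conditioned on, so the path is blocked at V_5.
Every path is blocked, so V_1 and V_2 are d-separated given {V_4, V_5, V_6}.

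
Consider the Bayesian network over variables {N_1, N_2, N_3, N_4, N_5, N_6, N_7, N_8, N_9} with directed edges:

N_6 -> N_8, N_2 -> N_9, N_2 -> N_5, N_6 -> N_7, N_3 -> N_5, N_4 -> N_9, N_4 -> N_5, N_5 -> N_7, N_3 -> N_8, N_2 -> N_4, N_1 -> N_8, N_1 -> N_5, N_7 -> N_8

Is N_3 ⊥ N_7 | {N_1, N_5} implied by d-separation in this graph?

Enumerating the 6 paths from N_3 to N_7 and testing each for blocking by {N_1, N_5}:
Path 1: N_3 → N_5 → N_7
  N_5 is a chain here and N_5 is conditioned on, so the path is blocked at N_5.
Path 2: N_3 → N_5 ← N_1 → N_8 ← N_7
  N_1 is a fork here and N_1 is conditioned on, so the path is blocked at N_1.
Path 3: N_3 → N_5 ← N_1 → N_8 ← N_6 → N_7
  N_1 is a fork here and N_1 is conditioned on, so the path is blocked at N_1.
Path 4: N_3 → N_8 ← N_7
  N_8 is a collider here and neither N_8 nor any of its descendants is conditioned on, so the collider stays closed — the path is blocked at N_8.
Path 5: N_3 → N_8 ← N_1 → N_5 → N_7
  N_8 is a collider here and neither N_8 nor any of its descendants is conditioned on, so the collider stays closed — the path is blocked at N_8.
Path 6: N_3 → N_8 ← N_6 → N_7
  N_8 is a collider here and neither N_8 nor any of its descendants is conditioned on, so the collider stays closed — the path is blocked at N_8.
Every path is blocked, so N_3 and N_7 are d-separated given {N_1, N_5}.

Yes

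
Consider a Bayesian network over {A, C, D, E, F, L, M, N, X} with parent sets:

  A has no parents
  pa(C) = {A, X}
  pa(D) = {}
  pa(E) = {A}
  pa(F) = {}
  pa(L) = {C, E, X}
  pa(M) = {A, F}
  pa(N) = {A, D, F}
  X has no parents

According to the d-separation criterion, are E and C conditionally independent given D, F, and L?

3 paths connect E and C; each must be blocked for d-separation to hold:
Path 1: E → L ← X → C
  L is a collider and L is conditioned on, which opens it; X is a fork and X is not conditioned on — no node blocks this path, so it is active.
Path 2: E → L ← C
  L is a collider and L is conditioned on, which opens it — no node blocks this path, so it is active.
Path 3: E ← A → C
  A is a fork and A is not conditioned on — no node blocks this path, so it is active.
Because an active path exists, E and C are not d-separated.

No — E and C are not d-separated given {D, F, L}.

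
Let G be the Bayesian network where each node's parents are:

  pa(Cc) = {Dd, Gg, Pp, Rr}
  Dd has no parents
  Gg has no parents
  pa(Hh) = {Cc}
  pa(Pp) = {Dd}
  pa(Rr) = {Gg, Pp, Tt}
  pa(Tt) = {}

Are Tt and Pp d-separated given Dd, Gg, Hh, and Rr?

No

There are 5 undirected paths between Tt and Pp; checking each against the conditioning set {Dd, Gg, Hh, Rr}:
Path 1: Tt → Rr ← Pp
  Rr is a collider and Rr is conditioned on, which opens it — no node blocks this path, so it is active.
Path 2: Tt → Rr → Cc ← Pp
  Rr is a chain here and Rr is conditioned on, so the path is blocked at Rr.
Path 3: Tt → Rr → Cc ← Dd → Pp
  Rr is a chain here and Rr is conditioned on, so the path is blocked at Rr.
Path 4: Tt → Rr ← Gg → Cc ← Pp
  Gg is a fork here and Gg is conditioned on, so the path is blocked at Gg.
Path 5: Tt → Rr ← Gg → Cc ← Dd → Pp
  Gg is a fork here and Gg is conditioned on, so the path is blocked at Gg.
At least one path is unblocked, so d-separation fails.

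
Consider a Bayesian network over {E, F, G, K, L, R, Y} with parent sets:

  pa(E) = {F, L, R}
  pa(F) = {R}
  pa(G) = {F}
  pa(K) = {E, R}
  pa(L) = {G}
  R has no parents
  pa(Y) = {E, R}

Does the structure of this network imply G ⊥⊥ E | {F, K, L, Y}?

Yes — G and E are d-separated given {F, K, L, Y}.

Enumerating the 5 paths from G to E and testing each for blocking by {F, K, L, Y}:
Path 1: G ← F ← R → Y ← E
  F is a chain here and F is conditioned on, so the path is blocked at F.
Path 2: G ← F ← R → E
  F is a chain here and F is conditioned on, so the path is blocked at F.
Path 3: G ← F ← R → K ← E
  F is a chain here and F is conditioned on, so the path is blocked at F.
Path 4: G ← F → E
  F is a fork here and F is conditioned on, so the path is blocked at F.
Path 5: G → L → E
  L is a chain here and L is conditioned on, so the path is blocked at L.
Every path is blocked, so G and E are d-separated given {F, K, L, Y}.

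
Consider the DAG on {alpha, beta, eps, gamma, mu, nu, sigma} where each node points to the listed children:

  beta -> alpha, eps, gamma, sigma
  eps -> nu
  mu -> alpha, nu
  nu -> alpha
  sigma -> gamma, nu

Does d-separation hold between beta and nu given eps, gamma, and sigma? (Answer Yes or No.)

Yes

We examine all 5 paths between beta and nu:
Path 1: beta → sigma → nu
  sigma is a chain here and sigma is conditioned on, so the path is blocked at sigma.
Path 2: beta → alpha ← nu
  alpha is a collider here and neither alpha nor any of its descendants is conditioned on, so the collider stays closed — the path is blocked at alpha.
Path 3: beta → alpha ← mu → nu
  alpha is a collider here and neither alpha nor any of its descendants is conditioned on, so the collider stays closed — the path is blocked at alpha.
Path 4: beta → gamma ← sigma → nu
  sigma is a fork here and sigma is conditioned on, so the path is blocked at sigma.
Path 5: beta → eps → nu
  eps is a chain here and eps is conditioned on, so the path is blocked at eps.
Since every path is blocked, d-separation holds.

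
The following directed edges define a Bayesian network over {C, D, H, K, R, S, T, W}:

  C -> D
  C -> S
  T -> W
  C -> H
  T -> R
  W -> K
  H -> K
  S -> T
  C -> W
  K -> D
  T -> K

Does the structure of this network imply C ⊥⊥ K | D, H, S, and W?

No

We examine all 6 paths between C and K:
Path 1: C → D ← K
  D is a collider and D is conditioned on, which opens it — no node blocks this path, so it is active.
Path 2: C → S → T → K
  S is a chain here and S is conditioned on, so the path is blocked at S.
Path 3: C → S → T → W → K
  S is a chain here and S is conditioned on, so the path is blocked at S.
Path 4: C → H → K
  H is a chain here and H is conditioned on, so the path is blocked at H.
Path 5: C → W → K
  W is a chain here and W is conditioned on, so the path is blocked at W.
Path 6: C → W ← T → K
  W is a collider and W is conditioned on, which opens it; T is a fork and T is not conditioned on — no node blocks this path, so it is active.
Since the path C → D ← K is active, C and K are not d-separated given {D, H, S, W}.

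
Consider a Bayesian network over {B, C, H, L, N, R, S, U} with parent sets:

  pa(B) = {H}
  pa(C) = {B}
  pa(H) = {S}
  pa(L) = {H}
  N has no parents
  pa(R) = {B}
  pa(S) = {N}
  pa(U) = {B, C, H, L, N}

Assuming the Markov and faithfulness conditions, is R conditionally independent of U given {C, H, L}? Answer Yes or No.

Enumerating the 5 paths from R to U and testing each for blocking by {C, H, L}:
Path 1: R ← B → U
  B is a fork and B is not conditioned on — no node blocks this path, so it is active.
Path 2: R ← B → C → U
  C is a chain here and C is conditioned on, so the path is blocked at C.
Path 3: R ← B ← H → U
  H is a fork here and H is conditioned on, so the path is blocked at H.
Path 4: R ← B ← H → L → U
  H is a fork here and H is conditioned on, so the path is blocked at H.
Path 5: R ← B ← H ← S ← N → U
  H is a chain here and H is conditioned on, so the path is blocked at H.
Because an active path exists, R and U are not d-separated.

No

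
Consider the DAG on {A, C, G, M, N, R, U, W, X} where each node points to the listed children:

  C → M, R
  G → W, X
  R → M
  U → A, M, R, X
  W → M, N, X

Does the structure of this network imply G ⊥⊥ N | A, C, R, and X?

5 paths connect G and N; each must be blocked for d-separation to hold:
  1. G → X ← U → R → M ← W → N — X:collider[open]; U:fork[open]; R:chain[blocks]; M:collider[blocks]; W:fork[open] ⇒ blocked
  2. G → X ← U → R ← C → M ← W → N — X:collider[open]; U:fork[open]; R:collider[open]; C:fork[blocks]; M:collider[blocks]; W:fork[open] ⇒ blocked
  3. G → X ← U → M ← W → N — X:collider[open]; U:fork[open]; M:collider[blocks]; W:fork[open] ⇒ blocked
  4. G → X ← W → N — X:collider[open]; W:fork[open] ⇒ active
  5. G → W → N — W:chain[open] ⇒ active
Since the path G → X ← W → N is active, G and N are not d-separated given {A, C, R, X}.

No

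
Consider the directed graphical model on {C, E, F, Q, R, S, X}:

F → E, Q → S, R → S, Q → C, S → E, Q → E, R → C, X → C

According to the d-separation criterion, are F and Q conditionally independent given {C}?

Yes — F and Q are d-separated given {C}.

3 paths connect F and Q; each must be blocked for d-separation to hold:
Path 1: F → E ← S ← R → C ← Q
  E is a collider here and neither E nor any of its descendants is conditioned on, so the collider stays closed — the path is blocked at E.
Path 2: F → E ← S ← Q
  E is a collider here and neither E nor any of its descendants is conditioned on, so the collider stays closed — the path is blocked at E.
Path 3: F → E ← Q
  E is a collider here and neither E nor any of its descendants is conditioned on, so the collider stays closed — the path is blocked at E.
All paths are blocked; F ⊥ Q | {C} holds.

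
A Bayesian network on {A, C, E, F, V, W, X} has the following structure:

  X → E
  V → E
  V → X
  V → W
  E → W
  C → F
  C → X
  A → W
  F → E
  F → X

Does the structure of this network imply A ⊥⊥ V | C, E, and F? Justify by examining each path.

Yes — A and V are d-separated given {C, E, F}.

5 paths connect A and V; each must be blocked for d-separation to hold:
Path 1: A → W ← E ← X ← V
  W is a collider here and neither W nor any of its descendants is conditioned on, so the collider stays closed — the path is blocked at W.
Path 2: A → W ← E ← V
  W is a collider here and neither W nor any of its descendants is conditioned on, so the collider stays closed — the path is blocked at W.
Path 3: A → W ← E ← F → X ← V
  W is a collider here and neither W nor any of its descendants is conditioned on, so the collider stays closed — the path is blocked at W.
Path 4: A → W ← E ← F ← C → X ← V
  W is a collider here and neither W nor any of its descendants is conditioned on, so the collider stays closed — the path is blocked at W.
Path 5: A → W ← V
  W is a collider here and neither W nor any of its descendants is conditioned on, so the collider stays closed — the path is blocked at W.
Every path is blocked, so A and V are d-separated given {C, E, F}.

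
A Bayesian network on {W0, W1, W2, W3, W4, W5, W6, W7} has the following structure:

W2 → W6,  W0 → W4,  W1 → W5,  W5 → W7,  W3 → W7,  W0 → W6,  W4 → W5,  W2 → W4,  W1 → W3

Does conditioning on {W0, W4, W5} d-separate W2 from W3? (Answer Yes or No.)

There are 4 undirected paths between W2 and W3; checking each against the conditioning set {W0, W4, W5}:
  1. W2 → W6 ← W0 → W4 → W5 → W7 ← W3 — W6:collider[blocks]; W0:fork[blocks]; W4:chain[blocks]; W5:chain[blocks]; W7:collider[blocks] ⇒ blocked
  2. W2 → W6 ← W0 → W4 → W5 ← W1 → W3 — W6:collider[blocks]; W0:fork[blocks]; W4:chain[blocks]; W5:collider[open]; W1:fork[open] ⇒ blocked
  3. W2 → W4 → W5 → W7 ← W3 — W4:chain[blocks]; W5:chain[blocks]; W7:collider[blocks] ⇒ blocked
  4. W2 → W4 → W5 ← W1 → W3 — W4:chain[blocks]; W5:collider[open]; W1:fork[open] ⇒ blocked
All paths are blocked; W2 ⊥ W3 | {W0, W4, W5} holds.

Yes — W2 and W3 are d-separated given {W0, W4, W5}.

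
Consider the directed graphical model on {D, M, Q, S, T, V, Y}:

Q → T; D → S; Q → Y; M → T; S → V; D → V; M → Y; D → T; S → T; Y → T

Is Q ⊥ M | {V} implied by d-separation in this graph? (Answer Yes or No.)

Yes

We examine all 4 paths between Q and M:
  1. Q → Y ← M — Y:collider[blocks] ⇒ blocked
  2. Q → Y → T ← M — Y:chain[open]; T:collider[blocks] ⇒ blocked
  3. Q → T ← M — T:collider[blocks] ⇒ blocked
  4. Q → T ← Y ← M — T:collider[blocks]; Y:chain[open] ⇒ blocked
All paths are blocked; Q ⊥ M | {V} holds.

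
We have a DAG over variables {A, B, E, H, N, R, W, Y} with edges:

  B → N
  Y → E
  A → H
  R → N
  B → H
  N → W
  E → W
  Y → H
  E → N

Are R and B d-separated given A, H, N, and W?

3 paths connect R and B; each must be blocked for d-separation to hold:
Path 1: R → N ← E ← Y → H ← B
  N is a collider and N is conditioned on, which opens it; E is a chain and E is not conditioned on; Y is a fork and Y is not conditioned on; H is a collider and H is conditioned on, which opens it — no node blocks this path, so it is active.
Path 2: R → N ← B
  N is a collider and N is conditioned on, which opens it — no node blocks this path, so it is active.
Path 3: R → N → W ← E ← Y → H ← B
  N is a chain here and N is conditioned on, so the path is blocked at N.
At least one path is unblocked, so d-separation fails.

No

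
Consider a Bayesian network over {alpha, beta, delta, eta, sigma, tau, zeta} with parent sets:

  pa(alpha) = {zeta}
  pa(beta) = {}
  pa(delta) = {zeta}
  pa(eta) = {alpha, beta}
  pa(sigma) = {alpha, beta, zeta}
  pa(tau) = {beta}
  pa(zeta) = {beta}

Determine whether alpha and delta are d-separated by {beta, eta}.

There are 5 undirected paths between alpha and delta; checking each against the conditioning set {beta, eta}:
Path 1: alpha ← zeta → delta
  zeta is a fork and zeta is not conditioned on — no node blocks this path, so it is active.
Path 2: alpha → eta ← beta → zeta → delta
  beta is a fork here and beta is conditioned on, so the path is blocked at beta.
Path 3: alpha → eta ← beta → sigma ← zeta → delta
  beta is a fork here and beta is conditioned on, so the path is blocked at beta.
Path 4: alpha → sigma ← zeta → delta
  sigma is a collider here and neither sigma nor any of its descendants is conditioned on, so the collider stays closed — the path is blocked at sigma.
Path 5: alpha → sigma ← beta → zeta → delta
  sigma is a collider here and neither sigma nor any of its descendants is conditioned on, so the collider stays closed — the path is blocked at sigma.
Because an active path exists, alpha and delta are not d-separated.

No — alpha and delta are not d-separated given {beta, eta}.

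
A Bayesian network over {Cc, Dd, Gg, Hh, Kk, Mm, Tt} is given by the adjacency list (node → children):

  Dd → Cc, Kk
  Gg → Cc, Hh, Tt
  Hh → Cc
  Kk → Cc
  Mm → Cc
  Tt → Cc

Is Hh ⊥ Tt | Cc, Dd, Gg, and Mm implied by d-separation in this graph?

We examine all 4 paths between Hh and Tt:
Path 1: Hh → Cc ← Tt
  Cc is a collider and Cc is conditioned on, which opens it — no node blocks this path, so it is active.
Path 2: Hh → Cc ← Gg → Tt
  Gg is a fork here and Gg is conditioned on, so the path is blocked at Gg.
Path 3: Hh ← Gg → Cc ← Tt
  Gg is a fork here and Gg is conditioned on, so the path is blocked at Gg.
Path 4: Hh ← Gg → Tt
  Gg is a fork here and Gg is conditioned on, so the path is blocked at Gg.
Since the path Hh → Cc ← Tt is active, Hh and Tt are not d-separated given {Cc, Dd, Gg, Mm}.

No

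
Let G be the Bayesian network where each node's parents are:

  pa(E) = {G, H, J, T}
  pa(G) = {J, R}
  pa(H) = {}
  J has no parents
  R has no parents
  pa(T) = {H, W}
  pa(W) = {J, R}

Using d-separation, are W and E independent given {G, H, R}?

6 paths connect W and E; each must be blocked for d-separation to hold:
  1. W → T ← H → E — T:collider[blocks]; H:fork[blocks] ⇒ blocked
  2. W → T → E — T:chain[open] ⇒ active
  3. W ← R → G ← J → E — R:fork[blocks]; G:collider[open]; J:fork[open] ⇒ blocked
  4. W ← R → G → E — R:fork[blocks]; G:chain[blocks] ⇒ blocked
  5. W ← J → E — J:fork[open] ⇒ active
  6. W ← J → G → E — J:fork[open]; G:chain[blocks] ⇒ blocked
Because an active path exists, W and E are not d-separated.

No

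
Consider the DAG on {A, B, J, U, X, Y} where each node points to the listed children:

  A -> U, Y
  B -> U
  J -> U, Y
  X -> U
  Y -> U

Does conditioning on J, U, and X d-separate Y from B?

We examine all 3 paths between Y and B:
Path 1: Y → U ← B
  U is a collider and U is conditioned on, which opens it — no node blocks this path, so it is active.
Path 2: Y ← A → U ← B
  A is a fork and A is not conditioned on; U is a collider and U is conditioned on, which opens it — no node blocks this path, so it is active.
Path 3: Y ← J → U ← B
  J is a fork here and J is conditioned on, so the path is blocked at J.
Because an active path exists, Y and B are not d-separated.

No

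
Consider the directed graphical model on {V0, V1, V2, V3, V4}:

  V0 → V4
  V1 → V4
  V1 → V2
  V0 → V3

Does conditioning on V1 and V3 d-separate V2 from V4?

Yes

Only one path connects V2 and V4:
Path 1: V2 ← V1 → V4
  V1 is a fork here and V1 is conditioned on, so the path is blocked at V1.
All paths are blocked; V2 ⊥ V4 | {V1, V3} holds.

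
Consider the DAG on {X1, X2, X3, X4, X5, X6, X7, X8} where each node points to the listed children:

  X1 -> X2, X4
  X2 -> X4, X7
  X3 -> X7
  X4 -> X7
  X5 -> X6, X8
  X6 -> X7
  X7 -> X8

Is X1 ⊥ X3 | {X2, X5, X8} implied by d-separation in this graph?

Enumerating the 4 paths from X1 to X3 and testing each for blocking by {X2, X5, X8}:
Path 1: X1 → X4 → X7 ← X3
  X4 is a chain and X4 is not conditioned on; X7 is a collider and its descendant X8 is conditioned on, which opens it — no node blocks this path, so it is active.
Path 2: X1 → X4 ← X2 → X7 ← X3
  X2 is a fork here and X2 is conditioned on, so the path is blocked at X2.
Path 3: X1 → X2 → X7 ← X3
  X2 is a chain here and X2 is conditioned on, so the path is blocked at X2.
Path 4: X1 → X2 → X4 → X7 ← X3
  X2 is a chain here and X2 is conditioned on, so the path is blocked at X2.
Because an active path exists, X1 and X3 are not d-separated.

No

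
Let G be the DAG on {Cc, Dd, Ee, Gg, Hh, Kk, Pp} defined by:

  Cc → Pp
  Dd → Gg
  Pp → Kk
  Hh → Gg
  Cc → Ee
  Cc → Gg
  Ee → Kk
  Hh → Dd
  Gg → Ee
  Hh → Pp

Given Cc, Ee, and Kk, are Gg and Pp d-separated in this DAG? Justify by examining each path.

Enumerating the 6 paths from Gg to Pp and testing each for blocking by {Cc, Ee, Kk}:
Path 1: Gg ← Cc → Ee → Kk ← Pp
  Cc is a fork here and Cc is conditioned on, so the path is blocked at Cc.
Path 2: Gg ← Cc → Pp
  Cc is a fork here and Cc is conditioned on, so the path is blocked at Cc.
Path 3: Gg ← Hh → Pp
  Hh is a fork and Hh is not conditioned on — no node blocks this path, so it is active.
Path 4: Gg ← Dd ← Hh → Pp
  Dd is a chain and Dd is not conditioned on; Hh is a fork and Hh is not conditioned on — no node blocks this path, so it is active.
Path 5: Gg → Ee ← Cc → Pp
  Cc is a fork here and Cc is conditioned on, so the path is blocked at Cc.
Path 6: Gg → Ee → Kk ← Pp
  Ee is a chain here and Ee is conditioned on, so the path is blocked at Ee.
Because an active path exists, Gg and Pp are not d-separated.

No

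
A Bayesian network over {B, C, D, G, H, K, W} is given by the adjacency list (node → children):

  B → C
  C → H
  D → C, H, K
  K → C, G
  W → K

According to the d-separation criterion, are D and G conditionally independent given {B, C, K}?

Yes — D and G are d-separated given {B, C, K}.

3 paths connect D and G; each must be blocked for d-separation to hold:
  1. D → H ← C ← K → G — H:collider[blocks]; C:chain[blocks]; K:fork[blocks] ⇒ blocked
  2. D → K → G — K:chain[blocks] ⇒ blocked
  3. D → C ← K → G — C:collider[open]; K:fork[blocks] ⇒ blocked
Since every path is blocked, d-separation holds.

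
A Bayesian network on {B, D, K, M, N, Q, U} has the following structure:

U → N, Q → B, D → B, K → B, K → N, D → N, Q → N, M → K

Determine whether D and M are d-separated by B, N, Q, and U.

4 paths connect D and M; each must be blocked for d-separation to hold:
Path 1: D → N ← K ← M
  N is a collider and N is conditioned on, which opens it; K is a chain and K is not conditioned on — no node blocks this path, so it is active.
Path 2: D → N ← Q → B ← K ← M
  Q is a fork here and Q is conditioned on, so the path is blocked at Q.
Path 3: D → B ← K ← M
  B is a collider and B is conditioned on, which opens it; K is a chain and K is not conditioned on — no node blocks this path, so it is active.
Path 4: D → B ← Q → N ← K ← M
  Q is a fork here and Q is conditioned on, so the path is blocked at Q.
At least one path is unblocked, so d-separation fails.

No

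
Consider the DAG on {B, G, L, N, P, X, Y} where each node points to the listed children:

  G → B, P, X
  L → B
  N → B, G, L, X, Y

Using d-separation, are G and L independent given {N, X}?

6 paths connect G and L; each must be blocked for d-separation to hold:
Path 1: G → X ← N → L
  N is a fork here and N is conditioned on, so the path is blocked at N.
Path 2: G → X ← N → B ← L
  N is a fork here and N is conditioned on, so the path is blocked at N.
Path 3: G ← N → L
  N is a fork here and N is conditioned on, so the path is blocked at N.
Path 4: G ← N → B ← L
  N is a fork here and N is conditioned on, so the path is blocked at N.
Path 5: G → B ← L
  B is a collider here and neither B nor any of its descendants is conditioned on, so the collider stays closed — the path is blocked at B.
Path 6: G → B ← N → L
  B is a collider here and neither B nor any of its descendants is conditioned on, so the collider stays closed — the path is blocked at B.
All paths are blocked; G ⊥ L | {N, X} holds.

Yes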